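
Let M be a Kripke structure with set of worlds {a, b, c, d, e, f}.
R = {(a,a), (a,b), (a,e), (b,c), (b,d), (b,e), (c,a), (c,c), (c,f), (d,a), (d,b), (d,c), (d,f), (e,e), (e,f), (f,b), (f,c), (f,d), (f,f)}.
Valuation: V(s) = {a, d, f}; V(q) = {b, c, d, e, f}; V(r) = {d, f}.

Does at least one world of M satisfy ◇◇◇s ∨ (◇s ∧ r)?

Let φ = ◇◇◇s ∨ (◇s ∧ r). Evaluate φ at each world:
  a (successors {a, b, e}): φ is true.
  b (successors {c, d, e}): φ is true.
  c (successors {a, c, f}): φ is true.
  d (successors {a, b, c, f}): φ is true.
  e (successors {e, f}): φ is true.
  f (successors {b, c, d, f}): φ is true.
Detail at a (witness):
  At a: ◇◇◇s is true, ◇s ∧ r is false, so ◇◇◇s ∨ (◇s ∧ r) is true.
    At a: ◇◇◇s requires ◇◇s at some successor in {a, b, e}.
      ◇◇s holds at a, so ◇◇◇s is true at a.
    At a: ◇s is true, r is false, so ◇s ∧ r is false.
      At a: ◇s requires s at some successor in {a, b, e}.
        s holds at a, so ◇s is true at a.

Yes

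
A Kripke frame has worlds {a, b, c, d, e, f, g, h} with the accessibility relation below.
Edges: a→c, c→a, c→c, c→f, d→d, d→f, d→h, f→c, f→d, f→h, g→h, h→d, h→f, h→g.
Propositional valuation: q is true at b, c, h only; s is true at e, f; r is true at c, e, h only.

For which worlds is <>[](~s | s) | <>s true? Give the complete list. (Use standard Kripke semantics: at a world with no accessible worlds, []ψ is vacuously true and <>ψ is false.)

a, c, d, f, g, h

Recall that []ψ holds at a world iff ψ holds at every accessible world, and <>ψ holds iff ψ holds at some accessible world.
Let φ = <>[](~s | s) | <>s. Evaluate φ at each world:
  a (successors {c}): φ is true.
  b (successors ∅): φ is false.
  c (successors {a, c, f}): φ is true.
  d (successors {d, f, h}): φ is true.
  e (successors ∅): φ is false.
  f (successors {c, d, h}): φ is true.
  g (successors {h}): φ is true.
  h (successors {d, f, g}): φ is true.
For instance, at c:
  At c: <>[](~s | s) is true, <>s is true, so <>[](~s | s) | <>s is true.
    At c: <>[](~s | s) requires [](~s | s) at some successor in {a, c, f}.
      [](~s | s) holds at a, so <>[](~s | s) is true at c.
    At c: <>s requires s at some successor in {a, c, f}.
      s holds at f, so <>s is true at c.
Satisfying worlds: {a, c, d, f, g, h}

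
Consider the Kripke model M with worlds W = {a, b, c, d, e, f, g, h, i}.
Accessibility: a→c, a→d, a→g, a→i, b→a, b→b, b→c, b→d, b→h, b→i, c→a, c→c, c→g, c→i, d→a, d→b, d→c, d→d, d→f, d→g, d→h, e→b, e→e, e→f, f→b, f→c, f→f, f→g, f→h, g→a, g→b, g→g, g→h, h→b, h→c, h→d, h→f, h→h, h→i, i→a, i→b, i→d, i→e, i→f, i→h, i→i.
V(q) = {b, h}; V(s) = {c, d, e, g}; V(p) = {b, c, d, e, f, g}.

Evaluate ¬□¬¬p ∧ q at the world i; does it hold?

At i: ¬□¬¬p is true, q is false, so ¬□¬¬p ∧ q is false.
  At i: □¬¬p is false, so ¬□¬¬p is true.
    At i: □¬¬p requires ¬¬p at every successor {a, b, d, e, f, h, i}.
      ¬¬p fails at a, so □¬¬p is false at i.

No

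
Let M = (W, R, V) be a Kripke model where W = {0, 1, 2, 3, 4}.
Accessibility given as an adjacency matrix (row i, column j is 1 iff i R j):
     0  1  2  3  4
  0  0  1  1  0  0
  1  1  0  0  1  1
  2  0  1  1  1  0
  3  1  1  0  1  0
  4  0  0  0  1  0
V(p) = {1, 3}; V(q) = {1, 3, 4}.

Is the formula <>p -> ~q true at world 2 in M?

Yes

At 2: <>p is true, ~q is true, so <>p -> ~q is true.
  At 2: <>p requires p at some successor in {1, 2, 3}.
    p holds at 1, so <>p is true at 2.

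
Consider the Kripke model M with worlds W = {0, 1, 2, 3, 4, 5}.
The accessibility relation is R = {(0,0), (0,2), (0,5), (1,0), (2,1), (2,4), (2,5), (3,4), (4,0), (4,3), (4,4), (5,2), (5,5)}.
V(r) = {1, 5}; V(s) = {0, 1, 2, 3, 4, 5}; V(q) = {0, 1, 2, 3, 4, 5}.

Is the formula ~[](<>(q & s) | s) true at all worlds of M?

No

Recall that []ψ holds at a world iff ψ holds at every accessible world, and <>ψ holds iff ψ holds at some accessible world.
Let φ = ~[](<>(q & s) | s). Evaluate φ at each world:
  0 (successors {0, 2, 5}): φ is false.
  1 (successors {0}): φ is false.
  2 (successors {1, 4, 5}): φ is false.
  3 (successors {4}): φ is false.
  4 (successors {0, 3, 4}): φ is false.
  5 (successors {2, 5}): φ is false.
Detail at 0 (counterexample):
  At 0: [](<>(q & s) | s) is true, so ~[](<>(q & s) | s) is false.
    At 0: [](<>(q & s) | s) requires <>(q & s) | s at every successor {0, 2, 5}.
      At 0: <>(q & s) | s is true.
      At 2: <>(q & s) | s is true.
      At 5: <>(q & s) | s is true.
    So [](<>(q & s) | s) is true at 0.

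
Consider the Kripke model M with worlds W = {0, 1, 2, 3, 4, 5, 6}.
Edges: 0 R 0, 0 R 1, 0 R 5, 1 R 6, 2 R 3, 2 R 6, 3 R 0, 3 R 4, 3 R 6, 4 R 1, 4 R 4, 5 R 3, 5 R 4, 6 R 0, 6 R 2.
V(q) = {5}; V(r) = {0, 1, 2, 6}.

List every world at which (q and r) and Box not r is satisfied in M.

none

Let φ = (q and r) and Box not r. Evaluate φ at each world:
  0 (successors {0, 1, 5}): φ is false.
  1 (successors {6}): φ is false.
  2 (successors {3, 6}): φ is false.
  3 (successors {0, 4, 6}): φ is false.
  4 (successors {1, 4}): φ is false.
  5 (successors {3, 4}): φ is false.
  6 (successors {0, 2}): φ is false.
For instance, at 5:
  At 5: q and r is false, Box not r is true, so (q and r) and Box not r is false.
    At 5: Box not r requires not r at every successor {3, 4}.
      At 3: not r is true.
      At 4: not r is true.
    So Box not r is true at 5.
Satisfying worlds: none.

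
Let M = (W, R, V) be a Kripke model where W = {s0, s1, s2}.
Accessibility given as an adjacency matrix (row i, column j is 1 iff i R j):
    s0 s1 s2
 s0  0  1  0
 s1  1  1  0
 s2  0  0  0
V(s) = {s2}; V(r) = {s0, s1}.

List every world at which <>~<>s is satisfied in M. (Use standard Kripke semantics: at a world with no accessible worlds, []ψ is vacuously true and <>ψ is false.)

Recall that <>ψ holds at a world iff ψ holds at some accessible world.
Let φ = <>~<>s. Evaluate φ at each world:
  s0 (successors {s1}): φ is true.
  s1 (successors {s0, s1}): φ is true.
  s2 (successors ∅): φ is false.
For instance, at s0:
  At s0: <>~<>s requires ~<>s at some successor in {s1}.
    ~<>s holds at s1, so <>~<>s is true at s0.
      At s1: <>s is false, so ~<>s is true.
Satisfying worlds: {s0, s1}

s0, s1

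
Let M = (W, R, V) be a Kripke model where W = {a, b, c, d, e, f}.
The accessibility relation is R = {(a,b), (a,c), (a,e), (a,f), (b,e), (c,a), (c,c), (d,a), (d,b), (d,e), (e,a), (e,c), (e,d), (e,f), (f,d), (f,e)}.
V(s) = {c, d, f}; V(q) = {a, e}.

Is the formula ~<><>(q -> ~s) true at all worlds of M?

No

Let φ = ~<><>(q -> ~s). Evaluate φ at each world:
  a (successors {b, c, e, f}): φ is false.
  b (successors {e}): φ is false.
  c (successors {a, c}): φ is false.
  d (successors {a, b, e}): φ is false.
  e (successors {a, c, d, f}): φ is false.
  f (successors {d, e}): φ is false.
Detail at a (counterexample):
  At a: <><>(q -> ~s) is true, so ~<><>(q -> ~s) is false.
    At a: <><>(q -> ~s) requires <>(q -> ~s) at some successor in {b, c, e, f}.
      <>(q -> ~s) holds at b, so <><>(q -> ~s) is true at a.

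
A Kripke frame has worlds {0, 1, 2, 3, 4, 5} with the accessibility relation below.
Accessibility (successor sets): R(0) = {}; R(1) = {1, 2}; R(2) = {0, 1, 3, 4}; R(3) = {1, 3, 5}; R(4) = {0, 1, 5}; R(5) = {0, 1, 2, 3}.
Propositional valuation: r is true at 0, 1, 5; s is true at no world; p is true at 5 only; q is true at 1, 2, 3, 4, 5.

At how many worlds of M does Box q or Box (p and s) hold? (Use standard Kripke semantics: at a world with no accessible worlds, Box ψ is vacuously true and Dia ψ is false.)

Recall that Box ψ holds at a world iff ψ holds at every accessible world, and Dia ψ holds iff ψ holds at some accessible world.
Let φ = Box q or Box (p and s). Evaluate φ at each world:
  0 (successors ∅): φ is true.
  1 (successors {1, 2}): φ is true.
  2 (successors {0, 1, 3, 4}): φ is false.
  3 (successors {1, 3, 5}): φ is true.
  4 (successors {0, 1, 5}): φ is false.
  5 (successors {0, 1, 2, 3}): φ is false.
For instance, at 4:
  At 4: Box q is false, Box (p and s) is false, so Box q or Box (p and s) is false.
    At 4: Box q requires q at every successor {0, 1, 5}.
      q fails at 0, so Box q is false at 4.
    At 4: Box (p and s) requires p and s at every successor {0, 1, 5}.
      p and s fails at 0, so Box (p and s) is false at 4.
Satisfying worlds: {0, 1, 3}

3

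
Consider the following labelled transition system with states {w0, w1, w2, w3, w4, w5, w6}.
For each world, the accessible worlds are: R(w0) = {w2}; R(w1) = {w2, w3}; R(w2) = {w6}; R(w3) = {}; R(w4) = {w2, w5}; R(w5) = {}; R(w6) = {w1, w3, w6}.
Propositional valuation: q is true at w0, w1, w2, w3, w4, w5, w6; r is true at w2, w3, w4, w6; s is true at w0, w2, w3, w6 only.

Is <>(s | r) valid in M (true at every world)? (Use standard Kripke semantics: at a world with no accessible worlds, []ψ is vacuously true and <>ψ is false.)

No

Let φ = <>(s | r). Evaluate φ at each world:
  w0 (successors {w2}): φ is true.
  w1 (successors {w2, w3}): φ is true.
  w2 (successors {w6}): φ is true.
  w3 (successors ∅): φ is false.
  w4 (successors {w2, w5}): φ is true.
  w5 (successors ∅): φ is false.
  w6 (successors {w1, w3, w6}): φ is true.
Detail at w3 (counterexample):
  At w3: no accessible worlds, so <>(s | r) is false.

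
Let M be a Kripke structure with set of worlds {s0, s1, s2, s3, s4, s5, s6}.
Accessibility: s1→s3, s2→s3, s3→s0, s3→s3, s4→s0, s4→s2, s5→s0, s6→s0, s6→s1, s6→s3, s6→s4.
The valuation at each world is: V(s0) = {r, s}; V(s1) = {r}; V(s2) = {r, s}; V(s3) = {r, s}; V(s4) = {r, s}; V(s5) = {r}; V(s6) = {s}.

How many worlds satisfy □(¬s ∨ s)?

Recall that □ψ holds at a world iff ψ holds at every accessible world, and ◇ψ holds iff ψ holds at some accessible world.
Let φ = □(¬s ∨ s). Evaluate φ at each world:
  s0 (successors ∅): φ is true.
  s1 (successors {s3}): φ is true.
  s2 (successors {s3}): φ is true.
  s3 (successors {s0, s3}): φ is true.
  s4 (successors {s0, s2}): φ is true.
  s5 (successors {s0}): φ is true.
  s6 (successors {s0, s1, s3, s4}): φ is true.
For instance, at s4:
  At s4: □(¬s ∨ s) requires ¬s ∨ s at every successor {s0, s2}.
    At s0: ¬s ∨ s is true.
    At s2: ¬s ∨ s is true.
  So □(¬s ∨ s) is true at s4.
Satisfying worlds: {s0, s1, s2, s3, s4, s5, s6}

7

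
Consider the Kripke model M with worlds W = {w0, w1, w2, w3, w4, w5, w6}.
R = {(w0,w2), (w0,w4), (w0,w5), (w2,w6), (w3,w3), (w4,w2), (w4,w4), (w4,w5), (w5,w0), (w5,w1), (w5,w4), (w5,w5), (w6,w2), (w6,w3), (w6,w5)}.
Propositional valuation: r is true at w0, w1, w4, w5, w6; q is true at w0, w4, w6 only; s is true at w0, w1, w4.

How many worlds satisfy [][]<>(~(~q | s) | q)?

1

Let φ = [][]<>(~(~q | s) | q). Evaluate φ at each world:
  w0 (successors {w2, w4, w5}): φ is false.
  w1 (successors ∅): φ is true.
  w2 (successors {w6}): φ is false.
  w3 (successors {w3}): φ is false.
  w4 (successors {w2, w4, w5}): φ is false.
  w5 (successors {w0, w1, w4, w5}): φ is false.
  w6 (successors {w2, w3, w5}): φ is false.
For instance, at w5:
  At w5: [][]<>(~(~q | s) | q) requires []<>(~(~q | s) | q) at every successor {w0, w1, w4, w5}.
    []<>(~(~q | s) | q) fails at w5, so [][]<>(~(~q | s) | q) is false at w5.
      At w5: []<>(~(~q | s) | q) requires <>(~(~q | s) | q) at every successor {w0, w1, w4, w5}.
        <>(~(~q | s) | q) fails at w1, so []<>(~(~q | s) | q) is false at w5.
Satisfying worlds: {w1}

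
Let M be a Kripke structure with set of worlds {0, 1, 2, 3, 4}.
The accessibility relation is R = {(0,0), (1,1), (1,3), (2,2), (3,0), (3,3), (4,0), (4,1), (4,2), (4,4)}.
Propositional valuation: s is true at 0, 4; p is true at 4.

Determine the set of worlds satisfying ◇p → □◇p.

0, 1, 2, 3

Let φ = ◇p → □◇p. Evaluate φ at each world:
  0 (successors {0}): φ is true.
  1 (successors {1, 3}): φ is true.
  2 (successors {2}): φ is true.
  3 (successors {0, 3}): φ is true.
  4 (successors {0, 1, 2, 4}): φ is false.
For instance, at 2:
  At 2: ◇p is false, □◇p is false, so ◇p → □◇p is true.
    At 2: ◇p requires p at some successor in {2}.
      At 2: p is false.
    So ◇p is false at 2.
    At 2: □◇p requires ◇p at every successor {2}.
      ◇p fails at 2, so □◇p is false at 2.
Satisfying worlds: {0, 1, 2, 3}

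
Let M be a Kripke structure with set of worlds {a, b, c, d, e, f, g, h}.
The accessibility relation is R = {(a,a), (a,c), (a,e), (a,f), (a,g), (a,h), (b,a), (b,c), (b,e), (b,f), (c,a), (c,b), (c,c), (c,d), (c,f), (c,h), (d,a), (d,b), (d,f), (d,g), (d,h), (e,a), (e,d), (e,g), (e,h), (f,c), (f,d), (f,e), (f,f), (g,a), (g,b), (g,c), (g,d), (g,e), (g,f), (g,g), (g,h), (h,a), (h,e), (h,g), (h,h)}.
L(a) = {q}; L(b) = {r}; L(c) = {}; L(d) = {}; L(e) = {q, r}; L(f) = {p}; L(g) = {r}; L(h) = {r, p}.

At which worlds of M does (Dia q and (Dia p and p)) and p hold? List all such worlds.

Let φ = (Dia q and (Dia p and p)) and p. Evaluate φ at each world:
  a (successors {a, c, e, f, g, h}): φ is false.
  b (successors {a, c, e, f}): φ is false.
  c (successors {a, b, c, d, f, h}): φ is false.
  d (successors {a, b, f, g, h}): φ is false.
  e (successors {a, d, g, h}): φ is false.
  f (successors {c, d, e, f}): φ is true.
  g (successors {a, b, c, d, e, f, g, h}): φ is false.
  h (successors {a, e, g, h}): φ is true.
For instance, at e:
  At e: Dia q and (Dia p and p) is false, p is false, so (Dia q and (Dia p and p)) and p is false.
    At e: Dia q is true, Dia p and p is false, so Dia q and (Dia p and p) is false.
      At e: Dia q requires q at some successor in {a, d, g, h}.
        q holds at a, so Dia q is true at e.
      At e: Dia p is true, p is false, so Dia p and p is false.
Satisfying worlds: {f, h}

f, h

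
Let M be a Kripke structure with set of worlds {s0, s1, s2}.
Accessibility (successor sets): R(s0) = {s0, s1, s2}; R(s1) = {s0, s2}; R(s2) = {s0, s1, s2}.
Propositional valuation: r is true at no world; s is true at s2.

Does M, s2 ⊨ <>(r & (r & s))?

At s2: <>(r & (r & s)) requires r & (r & s) at some successor in {s0, s1, s2}.
  At s0: r & (r & s) is false.
  At s1: r & (r & s) is false.
  At s2: r & (r & s) is false.
So <>(r & (r & s)) is false at s2.

No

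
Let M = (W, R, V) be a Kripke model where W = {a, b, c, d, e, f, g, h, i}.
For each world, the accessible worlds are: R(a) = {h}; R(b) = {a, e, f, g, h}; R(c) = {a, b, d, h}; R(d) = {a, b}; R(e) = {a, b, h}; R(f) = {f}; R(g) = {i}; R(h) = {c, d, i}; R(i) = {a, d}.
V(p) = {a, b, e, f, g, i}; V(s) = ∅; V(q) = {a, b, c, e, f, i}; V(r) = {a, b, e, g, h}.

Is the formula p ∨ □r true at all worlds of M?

Let φ = p ∨ □r. Evaluate φ at each world:
  a (successors {h}): φ is true.
  b (successors {a, e, f, g, h}): φ is true.
  c (successors {a, b, d, h}): φ is false.
  d (successors {a, b}): φ is true.
  e (successors {a, b, h}): φ is true.
  f (successors {f}): φ is true.
  g (successors {i}): φ is true.
  h (successors {c, d, i}): φ is false.
  i (successors {a, d}): φ is true.
Detail at c (counterexample):
  At c: p is false, □r is false, so p ∨ □r is false.
    At c: □r requires r at every successor {a, b, d, h}.
      r fails at d, so □r is false at c.

No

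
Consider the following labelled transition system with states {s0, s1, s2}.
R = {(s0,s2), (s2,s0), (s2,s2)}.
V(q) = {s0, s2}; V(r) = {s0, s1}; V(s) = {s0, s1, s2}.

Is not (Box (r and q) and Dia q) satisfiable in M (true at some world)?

Yes

Let φ = not (Box (r and q) and Dia q). Evaluate φ at each world:
  s0 (successors {s2}): φ is true.
  s1 (successors ∅): φ is true.
  s2 (successors {s0, s2}): φ is true.
Detail at s0 (witness):
  At s0: Box (r and q) and Dia q is false, so not (Box (r and q) and Dia q) is true.
    At s0: Box (r and q) is false, Dia q is true, so Box (r and q) and Dia q is false.
      At s0: Box (r and q) requires r and q at every successor {s2}.
        r and q fails at s2, so Box (r and q) is false at s0.
      At s0: Dia q requires q at some successor in {s2}.
        q holds at s2, so Dia q is true at s0.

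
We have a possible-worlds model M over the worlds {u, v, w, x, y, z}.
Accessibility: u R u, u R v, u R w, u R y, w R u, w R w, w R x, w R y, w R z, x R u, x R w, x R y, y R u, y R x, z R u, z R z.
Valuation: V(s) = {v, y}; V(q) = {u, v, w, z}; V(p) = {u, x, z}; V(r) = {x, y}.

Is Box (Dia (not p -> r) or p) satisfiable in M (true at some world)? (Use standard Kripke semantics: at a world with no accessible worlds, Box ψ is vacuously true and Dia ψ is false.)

Recall that Box ψ holds at a world iff ψ holds at every accessible world, and Dia ψ holds iff ψ holds at some accessible world.
Let φ = Box (Dia (not p -> r) or p). Evaluate φ at each world:
  u (successors {u, v, w, y}): φ is false.
  v (successors ∅): φ is true.
  w (successors {u, w, x, y, z}): φ is true.
  x (successors {u, w, y}): φ is true.
  y (successors {u, x}): φ is true.
  z (successors {u, z}): φ is true.
Detail at v (witness):
  At v: no accessible worlds, so Box (Dia (not p -> r) or p) holds vacuously.

Yes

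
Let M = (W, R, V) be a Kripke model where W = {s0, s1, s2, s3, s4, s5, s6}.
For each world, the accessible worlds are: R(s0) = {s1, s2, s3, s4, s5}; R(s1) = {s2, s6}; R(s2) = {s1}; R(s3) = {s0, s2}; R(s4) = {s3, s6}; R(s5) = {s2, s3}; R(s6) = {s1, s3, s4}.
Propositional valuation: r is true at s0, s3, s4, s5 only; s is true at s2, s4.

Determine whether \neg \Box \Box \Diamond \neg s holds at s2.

Recall that \Box ψ holds at a world iff ψ holds at every accessible world, and \Diamond ψ holds iff ψ holds at some accessible world.
At s2: \Box \Box \Diamond \neg s is true, so \neg \Box \Box \Diamond \neg s is false.
  At s2: \Box \Box \Diamond \neg s requires \Box \Diamond \neg s at every successor {s1}.
      At s1: \Box \Diamond \neg s requires \Diamond \neg s at every successor {s2, s6}.
        At s2: \Diamond \neg s is true.
        At s6: \Diamond \neg s is true.
      So \Box \Diamond \neg s is true at s1.
  So \Box \Box \Diamond \neg s is true at s2.

No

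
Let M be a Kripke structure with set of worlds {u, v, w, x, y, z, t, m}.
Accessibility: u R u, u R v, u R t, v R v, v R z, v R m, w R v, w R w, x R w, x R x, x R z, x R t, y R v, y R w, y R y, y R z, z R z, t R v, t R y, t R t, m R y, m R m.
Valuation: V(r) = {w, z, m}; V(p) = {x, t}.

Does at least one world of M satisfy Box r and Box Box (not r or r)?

Yes

Let φ = Box r and Box Box (not r or r). Evaluate φ at each world:
  u (successors {u, v, t}): φ is false.
  v (successors {v, z, m}): φ is false.
  w (successors {v, w}): φ is false.
  x (successors {w, x, z, t}): φ is false.
  y (successors {v, w, y, z}): φ is false.
  z (successors {z}): φ is true.
  t (successors {v, y, t}): φ is false.
  m (successors {y, m}): φ is false.
Detail at z (witness):
  At z: Box r is true, Box Box (not r or r) is true, so Box r and Box Box (not r or r) is true.
    At z: Box r requires r at every successor {z}.
      At z: r is true.
    So Box r is true at z.
    At z: Box Box (not r or r) requires Box (not r or r) at every successor {z}.
      At z: Box (not r or r) is true.
    So Box Box (not r or r) is true at z.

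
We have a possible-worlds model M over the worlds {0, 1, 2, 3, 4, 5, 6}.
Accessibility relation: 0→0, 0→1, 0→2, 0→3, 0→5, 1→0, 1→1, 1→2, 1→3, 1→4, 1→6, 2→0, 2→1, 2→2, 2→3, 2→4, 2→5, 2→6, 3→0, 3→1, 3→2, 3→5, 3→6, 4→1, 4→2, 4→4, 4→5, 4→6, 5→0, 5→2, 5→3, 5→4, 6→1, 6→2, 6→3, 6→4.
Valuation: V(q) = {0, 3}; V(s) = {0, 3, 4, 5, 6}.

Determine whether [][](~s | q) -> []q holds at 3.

Recall that []ψ holds at a world iff ψ holds at every accessible world, and <>ψ holds iff ψ holds at some accessible world.
At 3: [][](~s | q) is false, []q is false, so [][](~s | q) -> []q is true.
  At 3: [][](~s | q) requires [](~s | q) at every successor {0, 1, 2, 5, 6}.
    [](~s | q) fails at 0, so [][](~s | q) is false at 3.
      At 0: [](~s | q) requires ~s | q at every successor {0, 1, 2, 3, 5}.
        ~s | q fails at 5, so [](~s | q) is false at 0.
  At 3: []q requires q at every successor {0, 1, 2, 5, 6}.
    q fails at 1, so []q is false at 3.

Yes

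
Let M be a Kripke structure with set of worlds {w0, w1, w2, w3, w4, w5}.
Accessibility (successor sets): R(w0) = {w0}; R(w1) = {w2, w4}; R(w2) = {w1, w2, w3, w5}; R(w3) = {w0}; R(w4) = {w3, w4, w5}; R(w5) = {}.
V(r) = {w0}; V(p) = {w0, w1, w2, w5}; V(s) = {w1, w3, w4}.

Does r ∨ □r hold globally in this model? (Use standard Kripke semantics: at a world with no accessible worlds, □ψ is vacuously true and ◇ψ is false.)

No

Recall that □ψ holds at a world iff ψ holds at every accessible world, and ◇ψ holds iff ψ holds at some accessible world.
Let φ = r ∨ □r. Evaluate φ at each world:
  w0 (successors {w0}): φ is true.
  w1 (successors {w2, w4}): φ is false.
  w2 (successors {w1, w2, w3, w5}): φ is false.
  w3 (successors {w0}): φ is true.
  w4 (successors {w3, w4, w5}): φ is false.
  w5 (successors ∅): φ is true.
Detail at w1 (counterexample):
  At w1: r is false, □r is false, so r ∨ □r is false.
    At w1: □r requires r at every successor {w2, w4}.
      r fails at w2, so □r is false at w1.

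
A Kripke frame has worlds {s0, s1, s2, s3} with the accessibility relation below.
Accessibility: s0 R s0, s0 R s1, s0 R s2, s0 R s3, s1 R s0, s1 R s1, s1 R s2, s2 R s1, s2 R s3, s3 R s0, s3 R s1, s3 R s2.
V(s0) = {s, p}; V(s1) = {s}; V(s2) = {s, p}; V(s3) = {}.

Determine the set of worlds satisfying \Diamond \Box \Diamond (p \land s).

s0, s1, s3

Let φ = \Diamond \Box \Diamond (p \land s). Evaluate φ at each world:
  s0 (successors {s0, s1, s2, s3}): φ is true.
  s1 (successors {s0, s1, s2}): φ is true.
  s2 (successors {s1, s3}): φ is false.
  s3 (successors {s0, s1, s2}): φ is true.
For instance, at s3:
  At s3: \Diamond \Box \Diamond (p \land s) requires \Box \Diamond (p \land s) at some successor in {s0, s1, s2}.
    \Box \Diamond (p \land s) holds at s2, so \Diamond \Box \Diamond (p \land s) is true at s3.
      At s2: \Box \Diamond (p \land s) requires \Diamond (p \land s) at every successor {s1, s3}.
        At s1: \Diamond (p \land s) is true.
        At s3: \Diamond (p \land s) is true.
      So \Box \Diamond (p \land s) is true at s2.
Satisfying worlds: {s0, s1, s3}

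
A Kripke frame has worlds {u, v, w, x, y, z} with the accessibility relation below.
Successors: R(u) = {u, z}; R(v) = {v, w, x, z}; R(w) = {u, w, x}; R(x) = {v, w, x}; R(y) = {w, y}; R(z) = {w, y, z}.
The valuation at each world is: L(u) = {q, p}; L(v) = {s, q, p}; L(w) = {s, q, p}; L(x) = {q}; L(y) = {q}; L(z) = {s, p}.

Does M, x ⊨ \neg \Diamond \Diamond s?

At x: \Diamond \Diamond s is true, so \neg \Diamond \Diamond s is false.
  At x: \Diamond \Diamond s requires \Diamond s at some successor in {v, w, x}.
    \Diamond s holds at v, so \Diamond \Diamond s is true at x.
      At v: \Diamond s requires s at some successor in {v, w, x, z}.
        s holds at v, so \Diamond s is true at v.

No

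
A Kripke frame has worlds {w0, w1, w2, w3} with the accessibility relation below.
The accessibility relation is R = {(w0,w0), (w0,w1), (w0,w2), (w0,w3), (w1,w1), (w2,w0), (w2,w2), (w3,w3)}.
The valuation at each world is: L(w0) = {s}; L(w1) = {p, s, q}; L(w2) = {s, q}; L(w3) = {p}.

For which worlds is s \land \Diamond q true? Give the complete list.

w0, w1, w2

Let φ = s \land \Diamond q. Evaluate φ at each world:
  w0 (successors {w0, w1, w2, w3}): φ is true.
  w1 (successors {w1}): φ is true.
  w2 (successors {w0, w2}): φ is true.
  w3 (successors {w3}): φ is false.
For instance, at w3:
  At w3: s is false, \Diamond q is false, so s \land \Diamond q is false.
    At w3: \Diamond q requires q at some successor in {w3}.
      At w3: q is false.
    So \Diamond q is false at w3.
Satisfying worlds: {w0, w1, w2}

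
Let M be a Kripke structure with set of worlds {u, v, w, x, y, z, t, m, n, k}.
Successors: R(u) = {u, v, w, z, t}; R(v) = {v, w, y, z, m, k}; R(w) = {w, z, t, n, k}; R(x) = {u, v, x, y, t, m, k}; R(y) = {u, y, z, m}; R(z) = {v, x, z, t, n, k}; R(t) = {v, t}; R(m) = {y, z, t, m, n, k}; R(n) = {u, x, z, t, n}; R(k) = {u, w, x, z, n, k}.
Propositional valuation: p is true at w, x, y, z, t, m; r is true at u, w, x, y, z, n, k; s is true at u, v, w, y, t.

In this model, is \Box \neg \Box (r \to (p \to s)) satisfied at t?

At t: \Box \neg \Box (r \to (p \to s)) requires \neg \Box (r \to (p \to s)) at every successor {v, t}.
  \neg \Box (r \to (p \to s)) fails at t, so \Box \neg \Box (r \to (p \to s)) is false at t.
    At t: \Box (r \to (p \to s)) is true, so \neg \Box (r \to (p \to s)) is false.
      At t: \Box (r \to (p \to s)) requires r \to (p \to s) at every successor {v, t}.
        At v: r \to (p \to s) is true.
        At t: r \to (p \to s) is true.
      So \Box (r \to (p \to s)) is true at t.

No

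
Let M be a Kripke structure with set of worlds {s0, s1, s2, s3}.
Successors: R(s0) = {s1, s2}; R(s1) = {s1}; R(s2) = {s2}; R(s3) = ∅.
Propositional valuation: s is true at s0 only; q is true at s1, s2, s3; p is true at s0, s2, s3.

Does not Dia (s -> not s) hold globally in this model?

Recall that Dia ψ holds at a world iff ψ holds at some accessible world.
Let φ = not Dia (s -> not s). Evaluate φ at each world:
  s0 (successors {s1, s2}): φ is false.
  s1 (successors {s1}): φ is false.
  s2 (successors {s2}): φ is false.
  s3 (successors ∅): φ is true.
Detail at s0 (counterexample):
  At s0: Dia (s -> not s) is true, so not Dia (s -> not s) is false.
    At s0: Dia (s -> not s) requires s -> not s at some successor in {s1, s2}.
      s -> not s holds at s1, so Dia (s -> not s) is true at s0.

No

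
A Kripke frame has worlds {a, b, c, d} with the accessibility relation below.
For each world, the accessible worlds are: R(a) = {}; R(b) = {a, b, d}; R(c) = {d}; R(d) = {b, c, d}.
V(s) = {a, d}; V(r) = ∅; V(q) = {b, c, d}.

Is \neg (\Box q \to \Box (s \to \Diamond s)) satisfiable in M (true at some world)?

No

Recall that \Box ψ holds at a world iff ψ holds at every accessible world, and \Diamond ψ holds iff ψ holds at some accessible world.
Let φ = \neg (\Box q \to \Box (s \to \Diamond s)). Evaluate φ at each world:
  a (successors ∅): φ is false.
  b (successors {a, b, d}): φ is false.
  c (successors {d}): φ is false.
  d (successors {b, c, d}): φ is false.
For instance, at b:
  At b: \Box q \to \Box (s \to \Diamond s) is true, so \neg (\Box q \to \Box (s \to \Diamond s)) is false.
    At b: \Box q is false, \Box (s \to \Diamond s) is false, so \Box q \to \Box (s \to \Diamond s) is true.
      At b: \Box q requires q at every successor {a, b, d}.
        q fails at a, so \Box q is false at b.
      At b: \Box (s \to \Diamond s) requires s \to \Diamond s at every successor {a, b, d}.
        s \to \Diamond s fails at a, so \Box (s \to \Diamond s) is false at b.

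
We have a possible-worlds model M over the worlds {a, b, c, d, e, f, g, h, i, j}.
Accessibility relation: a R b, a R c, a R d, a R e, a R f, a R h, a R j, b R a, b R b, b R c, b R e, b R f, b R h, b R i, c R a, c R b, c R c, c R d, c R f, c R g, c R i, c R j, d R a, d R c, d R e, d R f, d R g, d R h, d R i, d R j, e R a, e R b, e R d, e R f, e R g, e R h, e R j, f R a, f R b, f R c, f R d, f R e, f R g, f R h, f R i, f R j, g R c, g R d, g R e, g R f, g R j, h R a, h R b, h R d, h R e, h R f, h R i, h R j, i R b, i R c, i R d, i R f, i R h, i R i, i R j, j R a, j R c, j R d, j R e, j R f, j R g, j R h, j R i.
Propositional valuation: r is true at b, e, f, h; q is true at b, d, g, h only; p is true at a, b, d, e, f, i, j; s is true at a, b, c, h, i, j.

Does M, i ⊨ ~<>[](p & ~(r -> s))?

At i: <>[](p & ~(r -> s)) is false, so ~<>[](p & ~(r -> s)) is true.
  At i: <>[](p & ~(r -> s)) requires [](p & ~(r -> s)) at some successor in {b, c, d, f, h, i, j}.
    At b: [](p & ~(r -> s)) is false.
    At c: [](p & ~(r -> s)) is false.
    At d: [](p & ~(r -> s)) is false.
    At f: [](p & ~(r -> s)) is false.
    At h: [](p & ~(r -> s)) is false.
    At i: [](p & ~(r -> s)) is false.
    At j: [](p & ~(r -> s)) is false.
  So <>[](p & ~(r -> s)) is false at i.

Yes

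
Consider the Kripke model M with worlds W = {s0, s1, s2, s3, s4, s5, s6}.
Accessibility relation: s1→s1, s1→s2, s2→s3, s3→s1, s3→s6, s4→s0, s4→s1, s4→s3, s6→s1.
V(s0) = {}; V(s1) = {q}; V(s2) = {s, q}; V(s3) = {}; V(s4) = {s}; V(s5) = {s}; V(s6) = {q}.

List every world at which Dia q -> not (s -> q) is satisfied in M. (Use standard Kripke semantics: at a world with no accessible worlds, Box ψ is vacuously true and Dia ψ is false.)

s0, s2, s4, s5

Let φ = Dia q -> not (s -> q). Evaluate φ at each world:
  s0 (successors ∅): φ is true.
  s1 (successors {s1, s2}): φ is false.
  s2 (successors {s3}): φ is true.
  s3 (successors {s1, s6}): φ is false.
  s4 (successors {s0, s1, s3}): φ is true.
  s5 (successors ∅): φ is true.
  s6 (successors {s1}): φ is false.
For instance, at s2:
  At s2: Dia q is false, not (s -> q) is false, so Dia q -> not (s -> q) is true.
    At s2: Dia q requires q at some successor in {s3}.
      At s3: q is false.
    So Dia q is false at s2.
Satisfying worlds: {s0, s2, s4, s5}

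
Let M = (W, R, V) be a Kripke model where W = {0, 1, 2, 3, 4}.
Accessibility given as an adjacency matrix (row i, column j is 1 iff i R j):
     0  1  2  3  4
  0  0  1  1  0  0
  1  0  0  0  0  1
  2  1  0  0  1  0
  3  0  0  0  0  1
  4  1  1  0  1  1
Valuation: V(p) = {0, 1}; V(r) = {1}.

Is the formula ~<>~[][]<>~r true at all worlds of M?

Recall that []ψ holds at a world iff ψ holds at every accessible world, and <>ψ holds iff ψ holds at some accessible world.
Let φ = ~<>~[][]<>~r. Evaluate φ at each world:
  0 (successors {1, 2}): φ is true.
  1 (successors {4}): φ is true.
  2 (successors {0, 3}): φ is true.
  3 (successors {4}): φ is true.
  4 (successors {0, 1, 3, 4}): φ is true.
For instance, at 2:
  At 2: <>~[][]<>~r is false, so ~<>~[][]<>~r is true.
    At 2: <>~[][]<>~r requires ~[][]<>~r at some successor in {0, 3}.
      At 0: ~[][]<>~r is false.
      At 3: ~[][]<>~r is false.
    So <>~[][]<>~r is false at 2.

Yes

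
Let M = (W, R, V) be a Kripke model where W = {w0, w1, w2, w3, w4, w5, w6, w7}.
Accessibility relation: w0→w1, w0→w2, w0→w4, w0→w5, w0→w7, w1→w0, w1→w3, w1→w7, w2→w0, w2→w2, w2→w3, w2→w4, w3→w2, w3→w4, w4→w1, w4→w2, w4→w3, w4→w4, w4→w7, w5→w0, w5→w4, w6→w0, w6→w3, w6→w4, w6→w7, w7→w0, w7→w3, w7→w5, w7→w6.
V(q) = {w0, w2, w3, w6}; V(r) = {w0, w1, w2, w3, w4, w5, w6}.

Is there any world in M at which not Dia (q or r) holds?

No

Recall that Dia ψ holds at a world iff ψ holds at some accessible world.
Let φ = not Dia (q or r). Evaluate φ at each world:
  w0 (successors {w1, w2, w4, w5, w7}): φ is false.
  w1 (successors {w0, w3, w7}): φ is false.
  w2 (successors {w0, w2, w3, w4}): φ is false.
  w3 (successors {w2, w4}): φ is false.
  w4 (successors {w1, w2, w3, w4, w7}): φ is false.
  w5 (successors {w0, w4}): φ is false.
  w6 (successors {w0, w3, w4, w7}): φ is false.
  w7 (successors {w0, w3, w5, w6}): φ is false.
For instance, at w0:
  At w0: Dia (q or r) is true, so not Dia (q or r) is false.
    At w0: Dia (q or r) requires q or r at some successor in {w1, w2, w4, w5, w7}.
      q or r holds at w1, so Dia (q or r) is true at w0.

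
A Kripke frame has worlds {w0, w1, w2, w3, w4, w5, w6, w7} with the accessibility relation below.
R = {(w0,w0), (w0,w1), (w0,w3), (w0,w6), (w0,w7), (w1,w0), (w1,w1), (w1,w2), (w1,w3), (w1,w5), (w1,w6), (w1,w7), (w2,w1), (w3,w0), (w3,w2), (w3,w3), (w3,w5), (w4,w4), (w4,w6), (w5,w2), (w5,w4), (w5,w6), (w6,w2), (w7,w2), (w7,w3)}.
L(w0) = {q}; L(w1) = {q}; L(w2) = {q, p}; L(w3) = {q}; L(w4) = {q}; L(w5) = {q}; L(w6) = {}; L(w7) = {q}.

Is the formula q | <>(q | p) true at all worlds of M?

Let φ = q | <>(q | p). Evaluate φ at each world:
  w0 (successors {w0, w1, w3, w6, w7}): φ is true.
  w1 (successors {w0, w1, w2, w3, w5, w6, w7}): φ is true.
  w2 (successors {w1}): φ is true.
  w3 (successors {w0, w2, w3, w5}): φ is true.
  w4 (successors {w4, w6}): φ is true.
  w5 (successors {w2, w4, w6}): φ is true.
  w6 (successors {w2}): φ is true.
  w7 (successors {w2, w3}): φ is true.
For instance, at w3:
  At w3: q is true, <>(q | p) is true, so q | <>(q | p) is true.
    At w3: <>(q | p) requires q | p at some successor in {w0, w2, w3, w5}.
      q | p holds at w0, so <>(q | p) is true at w3.

Yes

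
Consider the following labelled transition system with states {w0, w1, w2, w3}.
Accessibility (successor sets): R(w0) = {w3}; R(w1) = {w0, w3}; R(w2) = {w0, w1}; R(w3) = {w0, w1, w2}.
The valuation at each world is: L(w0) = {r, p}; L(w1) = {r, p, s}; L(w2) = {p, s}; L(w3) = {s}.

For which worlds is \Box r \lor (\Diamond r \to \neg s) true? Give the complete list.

w0, w2

Let φ = \Box r \lor (\Diamond r \to \neg s). Evaluate φ at each world:
  w0 (successors {w3}): φ is true.
  w1 (successors {w0, w3}): φ is false.
  w2 (successors {w0, w1}): φ is true.
  w3 (successors {w0, w1, w2}): φ is false.
For instance, at w3:
  At w3: \Box r is false, \Diamond r \to \neg s is false, so \Box r \lor (\Diamond r \to \neg s) is false.
    At w3: \Box r requires r at every successor {w0, w1, w2}.
      r fails at w2, so \Box r is false at w3.
    At w3: \Diamond r is true, \neg s is false, so \Diamond r \to \neg s is false.
      At w3: \Diamond r requires r at some successor in {w0, w1, w2}.
        r holds at w0, so \Diamond r is true at w3.
Satisfying worlds: {w0, w2}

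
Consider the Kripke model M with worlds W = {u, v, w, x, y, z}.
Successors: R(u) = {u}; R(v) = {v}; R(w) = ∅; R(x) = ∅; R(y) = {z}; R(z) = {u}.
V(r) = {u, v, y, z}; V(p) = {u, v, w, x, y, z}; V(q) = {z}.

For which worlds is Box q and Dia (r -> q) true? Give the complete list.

Let φ = Box q and Dia (r -> q). Evaluate φ at each world:
  u (successors {u}): φ is false.
  v (successors {v}): φ is false.
  w (successors ∅): φ is false.
  x (successors ∅): φ is false.
  y (successors {z}): φ is true.
  z (successors {u}): φ is false.
For instance, at y:
  At y: Box q is true, Dia (r -> q) is true, so Box q and Dia (r -> q) is true.
    At y: Box q requires q at every successor {z}.
      At z: q is true.
    So Box q is true at y.
    At y: Dia (r -> q) requires r -> q at some successor in {z}.
      r -> q holds at z, so Dia (r -> q) is true at y.
Satisfying worlds: {y}

y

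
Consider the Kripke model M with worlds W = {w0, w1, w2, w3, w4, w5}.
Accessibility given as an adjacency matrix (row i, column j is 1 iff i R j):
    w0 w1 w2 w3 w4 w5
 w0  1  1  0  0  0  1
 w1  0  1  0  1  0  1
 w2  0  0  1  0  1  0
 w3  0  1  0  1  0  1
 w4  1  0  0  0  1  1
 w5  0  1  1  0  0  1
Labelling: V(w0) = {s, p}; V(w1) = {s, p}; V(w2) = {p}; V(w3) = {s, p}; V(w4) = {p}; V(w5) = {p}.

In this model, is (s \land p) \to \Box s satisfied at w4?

At w4: s \land p is false, \Box s is false, so (s \land p) \to \Box s is true.
  At w4: \Box s requires s at every successor {w0, w4, w5}.
    s fails at w4, so \Box s is false at w4.

Yes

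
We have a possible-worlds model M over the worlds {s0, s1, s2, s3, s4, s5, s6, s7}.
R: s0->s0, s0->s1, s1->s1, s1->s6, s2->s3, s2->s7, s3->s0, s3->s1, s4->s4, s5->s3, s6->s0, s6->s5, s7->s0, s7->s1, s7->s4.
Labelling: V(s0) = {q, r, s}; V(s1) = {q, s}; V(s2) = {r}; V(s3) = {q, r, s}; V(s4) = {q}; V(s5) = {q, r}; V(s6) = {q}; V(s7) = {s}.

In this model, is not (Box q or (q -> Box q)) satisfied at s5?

Recall that Box ψ holds at a world iff ψ holds at every accessible world, and Dia ψ holds iff ψ holds at some accessible world.
At s5: Box q or (q -> Box q) is true, so not (Box q or (q -> Box q)) is false.
  At s5: Box q is true, q -> Box q is true, so Box q or (q -> Box q) is true.
    At s5: Box q requires q at every successor {s3}.
      At s3: q is true.
    So Box q is true at s5.
    At s5: q is true, Box q is true, so q -> Box q is true.
      At s5: Box q requires q at every successor {s3}.
        At s3: q is true.
      So Box q is true at s5.

No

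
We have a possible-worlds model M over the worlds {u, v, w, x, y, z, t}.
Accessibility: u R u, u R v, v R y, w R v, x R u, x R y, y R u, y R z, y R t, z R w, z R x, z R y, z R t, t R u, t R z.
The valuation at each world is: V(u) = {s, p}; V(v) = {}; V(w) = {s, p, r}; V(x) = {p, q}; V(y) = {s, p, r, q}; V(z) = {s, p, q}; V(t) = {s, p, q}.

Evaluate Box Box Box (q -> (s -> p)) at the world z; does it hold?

At z: Box Box Box (q -> (s -> p)) requires Box Box (q -> (s -> p)) at every successor {w, x, y, t}.
  At w: Box Box (q -> (s -> p)) is true.
  At x: Box Box (q -> (s -> p)) is true.
  At y: Box Box (q -> (s -> p)) is true.
  At t: Box Box (q -> (s -> p)) is true.
So Box Box Box (q -> (s -> p)) is true at z.

Yes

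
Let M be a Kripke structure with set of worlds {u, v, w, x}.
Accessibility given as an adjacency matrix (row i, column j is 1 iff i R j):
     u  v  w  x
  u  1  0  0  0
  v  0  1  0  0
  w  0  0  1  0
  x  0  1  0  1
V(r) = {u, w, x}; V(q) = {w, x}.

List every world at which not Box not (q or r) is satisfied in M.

u, w, x

Recall that Box ψ holds at a world iff ψ holds at every accessible world, and Dia ψ holds iff ψ holds at some accessible world.
Let φ = not Box not (q or r). Evaluate φ at each world:
  u (successors {u}): φ is true.
  v (successors {v}): φ is false.
  w (successors {w}): φ is true.
  x (successors {v, x}): φ is true.
For instance, at x:
  At x: Box not (q or r) is false, so not Box not (q or r) is true.
    At x: Box not (q or r) requires not (q or r) at every successor {v, x}.
      not (q or r) fails at x, so Box not (q or r) is false at x.
Satisfying worlds: {u, w, x}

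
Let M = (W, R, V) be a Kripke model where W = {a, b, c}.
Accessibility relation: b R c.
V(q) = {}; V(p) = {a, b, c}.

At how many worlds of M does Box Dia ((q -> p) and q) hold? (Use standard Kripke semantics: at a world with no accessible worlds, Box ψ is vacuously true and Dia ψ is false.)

Let φ = Box Dia ((q -> p) and q). Evaluate φ at each world:
  a (successors ∅): φ is true.
  b (successors {c}): φ is false.
  c (successors ∅): φ is true.
For instance, at b:
  At b: Box Dia ((q -> p) and q) requires Dia ((q -> p) and q) at every successor {c}.
    Dia ((q -> p) and q) fails at c, so Box Dia ((q -> p) and q) is false at b.
      At c: no accessible worlds, so Dia ((q -> p) and q) is false.
Satisfying worlds: {a, c}

2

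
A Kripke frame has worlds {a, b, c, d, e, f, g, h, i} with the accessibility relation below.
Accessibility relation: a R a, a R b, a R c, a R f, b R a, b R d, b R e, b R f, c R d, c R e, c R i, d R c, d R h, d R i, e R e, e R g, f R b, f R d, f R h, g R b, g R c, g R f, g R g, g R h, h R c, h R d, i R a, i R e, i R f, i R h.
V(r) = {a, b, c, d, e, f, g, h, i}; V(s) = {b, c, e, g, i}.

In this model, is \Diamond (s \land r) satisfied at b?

Yes

At b: \Diamond (s \land r) requires s \land r at some successor in {a, d, e, f}.
  s \land r holds at e, so \Diamond (s \land r) is true at b.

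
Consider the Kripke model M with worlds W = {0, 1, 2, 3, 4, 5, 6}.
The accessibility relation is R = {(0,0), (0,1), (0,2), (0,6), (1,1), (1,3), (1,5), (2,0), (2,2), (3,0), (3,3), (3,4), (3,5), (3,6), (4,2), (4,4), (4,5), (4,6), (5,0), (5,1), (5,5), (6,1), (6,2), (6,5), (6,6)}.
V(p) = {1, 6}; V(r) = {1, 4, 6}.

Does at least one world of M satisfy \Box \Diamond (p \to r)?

Yes

Let φ = \Box \Diamond (p \to r). Evaluate φ at each world:
  0 (successors {0, 1, 2, 6}): φ is true.
  1 (successors {1, 3, 5}): φ is true.
  2 (successors {0, 2}): φ is true.
  3 (successors {0, 3, 4, 5, 6}): φ is true.
  4 (successors {2, 4, 5, 6}): φ is true.
  5 (successors {0, 1, 5}): φ is true.
  6 (successors {1, 2, 5, 6}): φ is true.
Detail at 0 (witness):
  At 0: \Box \Diamond (p \to r) requires \Diamond (p \to r) at every successor {0, 1, 2, 6}.
    At 0: \Diamond (p \to r) is true.
    At 1: \Diamond (p \to r) is true.
    At 2: \Diamond (p \to r) is true.
    At 6: \Diamond (p \to r) is true.
  So \Box \Diamond (p \to r) is true at 0.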